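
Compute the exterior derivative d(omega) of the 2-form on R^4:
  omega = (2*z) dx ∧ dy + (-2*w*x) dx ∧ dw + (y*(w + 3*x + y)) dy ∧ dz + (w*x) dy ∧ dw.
d(omega) = (3*y + 2) dx ∧ dy ∧ dz + (y) dy ∧ dz ∧ dw + (w) dx ∧ dy ∧ dw

For a 2-form omega = sum_{i<j} g_{ij} dx_i ∧ dx_j, the exterior derivative is
  d(omega) = sum_{i<j} d(g_{ij}) ∧ dx_i ∧ dx_j = sum_{i<j, k} (∂g_{ij}/∂x_k) dx_k ∧ dx_i ∧ dx_j.
Expand each term, using dx_k ∧ dx_i ∧ dx_j = sgn(permutation) dx_{(a)} ∧ dx_{(b)} ∧ dx_{(c)} with (a < b < c) sorted:
  d(2*z) includes (∂/∂z)(2*z) dz = (2) dz, which multiplied by dx ∧ dy gives (2) dx ∧ dy ∧ dz
  d(y*(w + 3*x + y)) includes (∂/∂x)(y*(w + 3*x + y)) dx = (3*y) dx, which multiplied by dy ∧ dz gives (3*y) dx ∧ dy ∧ dz
  d(y*(w + 3*x + y)) includes (∂/∂w)(y*(w + 3*x + y)) dw = (y) dw, which multiplied by dy ∧ dz gives (y) dy ∧ dz ∧ dw
  d(w*x) includes (∂/∂x)(w*x) dx = (w) dx, which multiplied by dy ∧ dw gives (w) dx ∧ dy ∧ dw
Collecting like 3-forms: d(omega) = (3*y + 2) dx ∧ dy ∧ dz + (y) dy ∧ dz ∧ dw + (w) dx ∧ dy ∧ dw.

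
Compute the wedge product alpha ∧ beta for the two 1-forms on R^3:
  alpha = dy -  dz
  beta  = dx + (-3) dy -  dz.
alpha ∧ beta = (-1) dx ∧ dy + (-4) dy ∧ dz + (1) dx ∧ dz

Distribute the wedge, using dx_i ∧ dx_j = -dx_j ∧ dx_i and dx_i ∧ dx_i = 0. For each pair (i, j) with i < j, the coefficient of dx_i ∧ dx_j in alpha ∧ beta is (alpha_i * beta_j - alpha_j * beta_i). Collecting: alpha ∧ beta = (-1) dx ∧ dy + (-4) dy ∧ dz + (1) dx ∧ dz.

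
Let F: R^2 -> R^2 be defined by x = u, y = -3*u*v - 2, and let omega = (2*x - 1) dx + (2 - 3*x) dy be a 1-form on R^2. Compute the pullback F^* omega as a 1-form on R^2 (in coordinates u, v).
F^* omega = (9*u*v + 2*u - 6*v - 1) du + (3*u*(3*u - 2)) dv

Using F^*(f dg) = (f ∘ F) d(g ∘ F), substitute each coordinate x_i by F_i(u, v) in f_i, and replace dx_i by d F_i = (∂F_i/∂u) du + (∂F_i/∂v) dv.
  For the x component: f_1(F) = 2*u - 1; d F_1 = (1) du + (0) dv
  For the y component: f_2(F) = 2 - 3*u; d F_2 = (-3*v) du + (-3*u) dv
Combining and collecting du, dv coefficients:
  coeff of du: 9*u*v + 2*u - 6*v - 1
  coeff of dv: 3*u*(3*u - 2)
F^* omega = (9*u*v + 2*u - 6*v - 1) du + (3*u*(3*u - 2)) dv.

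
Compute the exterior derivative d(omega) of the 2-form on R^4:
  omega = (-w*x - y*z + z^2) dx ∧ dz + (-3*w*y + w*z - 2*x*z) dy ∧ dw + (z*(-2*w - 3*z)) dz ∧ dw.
d(omega) = (z) dx ∧ dy ∧ dz + (-x) dx ∧ dz ∧ dw + (-2*z) dx ∧ dy ∧ dw + (-w + 2*x) dy ∧ dz ∧ dw

For a 2-form omega = sum_{i<j} g_{ij} dx_i ∧ dx_j, the exterior derivative is
  d(omega) = sum_{i<j} d(g_{ij}) ∧ dx_i ∧ dx_j = sum_{i<j, k} (∂g_{ij}/∂x_k) dx_k ∧ dx_i ∧ dx_j.
Expand each term, using dx_k ∧ dx_i ∧ dx_j = sgn(permutation) dx_{(a)} ∧ dx_{(b)} ∧ dx_{(c)} with (a < b < c) sorted:
  d(-w*x - y*z + z^2) includes (∂/∂y)(-w*x - y*z + z^2) dy = (-z) dy, which multiplied by dx ∧ dz gives (z) dx ∧ dy ∧ dz
  d(-w*x - y*z + z^2) includes (∂/∂w)(-w*x - y*z + z^2) dw = (-x) dw, which multiplied by dx ∧ dz gives (-x) dx ∧ dz ∧ dw
  d(-3*w*y + w*z - 2*x*z) includes (∂/∂x)(-3*w*y + w*z - 2*x*z) dx = (-2*z) dx, which multiplied by dy ∧ dw gives (-2*z) dx ∧ dy ∧ dw
  d(-3*w*y + w*z - 2*x*z) includes (∂/∂z)(-3*w*y + w*z - 2*x*z) dz = (w - 2*x) dz, which multiplied by dy ∧ dw gives (-w + 2*x) dy ∧ dz ∧ dw
Collecting like 3-forms: d(omega) = (z) dx ∧ dy ∧ dz + (-x) dx ∧ dz ∧ dw + (-2*z) dx ∧ dy ∧ dw + (-w + 2*x) dy ∧ dz ∧ dw.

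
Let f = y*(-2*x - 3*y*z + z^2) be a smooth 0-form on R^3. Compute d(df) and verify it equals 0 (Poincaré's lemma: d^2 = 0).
d(df) = 0

Step 1: df = sum_i (∂f/∂x_i) dx_i = (-2*y) dx + (-2*x - 6*y*z + z^2) dy + (y*(-3*y + 2*z)) dz.
Step 2: Apply d again. Using the 1-form formula, the coefficient of dx ∧ dy in d(df) is ∂^2 f/∂x ∂y - ∂^2 f/∂y ∂x = (-2) - (-2) = 0 (equality of mixed partials for smooth f).
Similarly for dx ∧ dz and dy ∧ dz — all coefficients vanish. So d(df) = 0.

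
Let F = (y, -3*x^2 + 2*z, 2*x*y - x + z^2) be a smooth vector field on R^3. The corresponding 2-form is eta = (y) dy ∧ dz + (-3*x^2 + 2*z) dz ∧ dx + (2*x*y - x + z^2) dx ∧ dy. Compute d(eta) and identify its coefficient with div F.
d(eta) = (2*z) dx ∧ dy ∧ dz; div F = 2*z

For a 2-form in R^3 of the form above, applying d gives a 3-form with coefficient ∂P/∂x + ∂Q/∂y + ∂R/∂z:
  ∂P/∂x = 0
  ∂Q/∂y = 0
  ∂R/∂z = 2*z
Sum = 2*z, which is exactly div F.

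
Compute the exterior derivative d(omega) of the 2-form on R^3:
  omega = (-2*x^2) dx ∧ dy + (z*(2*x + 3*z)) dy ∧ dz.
d(omega) = (2*z) dx ∧ dy ∧ dz

For a 2-form omega = sum_{i<j} g_{ij} dx_i ∧ dx_j, the exterior derivative is
  d(omega) = sum_{i<j} d(g_{ij}) ∧ dx_i ∧ dx_j = sum_{i<j, k} (∂g_{ij}/∂x_k) dx_k ∧ dx_i ∧ dx_j.
Expand each term, using dx_k ∧ dx_i ∧ dx_j = sgn(permutation) dx_{(a)} ∧ dx_{(b)} ∧ dx_{(c)} with (a < b < c) sorted:
  d(z*(2*x + 3*z)) includes (∂/∂x)(z*(2*x + 3*z)) dx = (2*z) dx, which multiplied by dy ∧ dz gives (2*z) dx ∧ dy ∧ dz
Collecting like 3-forms: d(omega) = (2*z) dx ∧ dy ∧ dz.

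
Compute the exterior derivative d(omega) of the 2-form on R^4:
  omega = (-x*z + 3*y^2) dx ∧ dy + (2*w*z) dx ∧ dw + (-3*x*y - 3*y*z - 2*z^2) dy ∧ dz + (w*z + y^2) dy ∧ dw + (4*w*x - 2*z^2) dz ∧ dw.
d(omega) = (-x - 3*y) dx ∧ dy ∧ dz + (2*w) dx ∧ dz ∧ dw + (-w) dy ∧ dz ∧ dw

For a 2-form omega = sum_{i<j} g_{ij} dx_i ∧ dx_j, the exterior derivative is
  d(omega) = sum_{i<j} d(g_{ij}) ∧ dx_i ∧ dx_j = sum_{i<j, k} (∂g_{ij}/∂x_k) dx_k ∧ dx_i ∧ dx_j.
Expand each term, using dx_k ∧ dx_i ∧ dx_j = sgn(permutation) dx_{(a)} ∧ dx_{(b)} ∧ dx_{(c)} with (a < b < c) sorted:
  d(-x*z + 3*y^2) includes (∂/∂z)(-x*z + 3*y^2) dz = (-x) dz, which multiplied by dx ∧ dy gives (-x) dx ∧ dy ∧ dz
  d(2*w*z) includes (∂/∂z)(2*w*z) dz = (2*w) dz, which multiplied by dx ∧ dw gives (-2*w) dx ∧ dz ∧ dw
  d(-3*x*y - 3*y*z - 2*z^2) includes (∂/∂x)(-3*x*y - 3*y*z - 2*z^2) dx = (-3*y) dx, which multiplied by dy ∧ dz gives (-3*y) dx ∧ dy ∧ dz
  d(w*z + y^2) includes (∂/∂z)(w*z + y^2) dz = (w) dz, which multiplied by dy ∧ dw gives (-w) dy ∧ dz ∧ dw
  d(4*w*x - 2*z^2) includes (∂/∂x)(4*w*x - 2*z^2) dx = (4*w) dx, which multiplied by dz ∧ dw gives (4*w) dx ∧ dz ∧ dw
Collecting like 3-forms: d(omega) = (-x - 3*y) dx ∧ dy ∧ dz + (2*w) dx ∧ dz ∧ dw + (-w) dy ∧ dz ∧ dw.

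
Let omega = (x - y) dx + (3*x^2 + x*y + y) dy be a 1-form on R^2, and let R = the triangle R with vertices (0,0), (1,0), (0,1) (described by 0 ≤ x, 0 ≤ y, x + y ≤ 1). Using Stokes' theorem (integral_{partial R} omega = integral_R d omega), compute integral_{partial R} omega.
integral_(partial R) omega = 5/3

Stokes: integral_partial_R omega = integral_R d omega with d omega = (∂Q/∂x - ∂P/∂y) dx ∧ dy.
  ∂Q/∂x = 6*x + y
  ∂P/∂y = -1
  integrand = ∂Q/∂x - ∂P/∂y = 6*x + y + 1.
Integrating over R: integral_0^1 integral_0^{1-x} (6*x + y + 1) dy dx = 5/3.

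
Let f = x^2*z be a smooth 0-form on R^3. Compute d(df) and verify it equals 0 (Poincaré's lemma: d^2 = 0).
d(df) = 0

Step 1: df = sum_i (∂f/∂x_i) dx_i = (2*x*z) dx + (0) dy + (x^2) dz.
Step 2: Apply d again. Using the 1-form formula, the coefficient of dx ∧ dy in d(df) is ∂^2 f/∂x ∂y - ∂^2 f/∂y ∂x = (0) - (0) = 0 (equality of mixed partials for smooth f).
Similarly for dx ∧ dz and dy ∧ dz — all coefficients vanish. So d(df) = 0.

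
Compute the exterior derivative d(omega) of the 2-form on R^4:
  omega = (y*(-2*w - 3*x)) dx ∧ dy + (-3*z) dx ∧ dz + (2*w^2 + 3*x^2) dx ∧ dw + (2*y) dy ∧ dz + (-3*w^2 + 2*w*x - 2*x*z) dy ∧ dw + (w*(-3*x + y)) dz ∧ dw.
d(omega) = (2*w - 2*y - 2*z) dx ∧ dy ∧ dw + (w + 2*x) dy ∧ dz ∧ dw + (-3*w) dx ∧ dz ∧ dw

For a 2-form omega = sum_{i<j} g_{ij} dx_i ∧ dx_j, the exterior derivative is
  d(omega) = sum_{i<j} d(g_{ij}) ∧ dx_i ∧ dx_j = sum_{i<j, k} (∂g_{ij}/∂x_k) dx_k ∧ dx_i ∧ dx_j.
Expand each term, using dx_k ∧ dx_i ∧ dx_j = sgn(permutation) dx_{(a)} ∧ dx_{(b)} ∧ dx_{(c)} with (a < b < c) sorted:
  d(y*(-2*w - 3*x)) includes (∂/∂w)(y*(-2*w - 3*x)) dw = (-2*y) dw, which multiplied by dx ∧ dy gives (-2*y) dx ∧ dy ∧ dw
  d(-3*w^2 + 2*w*x - 2*x*z) includes (∂/∂x)(-3*w^2 + 2*w*x - 2*x*z) dx = (2*w - 2*z) dx, which multiplied by dy ∧ dw gives (2*w - 2*z) dx ∧ dy ∧ dw
  d(-3*w^2 + 2*w*x - 2*x*z) includes (∂/∂z)(-3*w^2 + 2*w*x - 2*x*z) dz = (-2*x) dz, which multiplied by dy ∧ dw gives (2*x) dy ∧ dz ∧ dw
  d(w*(-3*x + y)) includes (∂/∂x)(w*(-3*x + y)) dx = (-3*w) dx, which multiplied by dz ∧ dw gives (-3*w) dx ∧ dz ∧ dw
  d(w*(-3*x + y)) includes (∂/∂y)(w*(-3*x + y)) dy = (w) dy, which multiplied by dz ∧ dw gives (w) dy ∧ dz ∧ dw
Collecting like 3-forms: d(omega) = (2*w - 2*y - 2*z) dx ∧ dy ∧ dw + (w + 2*x) dy ∧ dz ∧ dw + (-3*w) dx ∧ dz ∧ dw.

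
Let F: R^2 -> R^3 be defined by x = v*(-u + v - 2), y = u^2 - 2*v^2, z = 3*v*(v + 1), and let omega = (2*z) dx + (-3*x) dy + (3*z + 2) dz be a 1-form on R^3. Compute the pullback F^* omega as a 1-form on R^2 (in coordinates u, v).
F^* omega = (6*v*(u^2 - u*v + 2*u - v^2 - v)) du + (-18*u*v^2 - 6*u*v + 78*v^3 + 57*v^2 + 27*v + 6) dv

Using F^*(f dg) = (f ∘ F) d(g ∘ F), substitute each coordinate x_i by F_i(u, v) in f_i, and replace dx_i by d F_i = (∂F_i/∂u) du + (∂F_i/∂v) dv.
  For the x component: f_1(F) = 6*v*(v + 1); d F_1 = (-v) du + (-u + 2*v - 2) dv
  For the y component: f_2(F) = 3*v*(u - v + 2); d F_2 = (2*u) du + (-4*v) dv
  For the z component: f_3(F) = 9*v^2 + 9*v + 2; d F_3 = (0) du + (6*v + 3) dv
Combining and collecting du, dv coefficients:
  coeff of du: 6*v*(u^2 - u*v + 2*u - v^2 - v)
  coeff of dv: -18*u*v^2 - 6*u*v + 78*v^3 + 57*v^2 + 27*v + 6
F^* omega = (6*v*(u^2 - u*v + 2*u - v^2 - v)) du + (-18*u*v^2 - 6*u*v + 78*v^3 + 57*v^2 + 27*v + 6) dv.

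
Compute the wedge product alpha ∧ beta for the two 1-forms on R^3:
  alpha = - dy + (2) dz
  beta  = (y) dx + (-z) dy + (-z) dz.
alpha ∧ beta = (y) dx ∧ dy + (3*z) dy ∧ dz + (-2*y) dx ∧ dz

Distribute the wedge, using dx_i ∧ dx_j = -dx_j ∧ dx_i and dx_i ∧ dx_i = 0. For each pair (i, j) with i < j, the coefficient of dx_i ∧ dx_j in alpha ∧ beta is (alpha_i * beta_j - alpha_j * beta_i). Collecting: alpha ∧ beta = (y) dx ∧ dy + (3*z) dy ∧ dz + (-2*y) dx ∧ dz.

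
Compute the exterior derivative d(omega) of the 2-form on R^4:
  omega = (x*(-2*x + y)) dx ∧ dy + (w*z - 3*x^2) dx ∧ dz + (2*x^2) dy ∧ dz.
d(omega) = (z) dx ∧ dz ∧ dw + (4*x) dx ∧ dy ∧ dz

For a 2-form omega = sum_{i<j} g_{ij} dx_i ∧ dx_j, the exterior derivative is
  d(omega) = sum_{i<j} d(g_{ij}) ∧ dx_i ∧ dx_j = sum_{i<j, k} (∂g_{ij}/∂x_k) dx_k ∧ dx_i ∧ dx_j.
Expand each term, using dx_k ∧ dx_i ∧ dx_j = sgn(permutation) dx_{(a)} ∧ dx_{(b)} ∧ dx_{(c)} with (a < b < c) sorted:
  d(w*z - 3*x^2) includes (∂/∂w)(w*z - 3*x^2) dw = (z) dw, which multiplied by dx ∧ dz gives (z) dx ∧ dz ∧ dw
  d(2*x^2) includes (∂/∂x)(2*x^2) dx = (4*x) dx, which multiplied by dy ∧ dz gives (4*x) dx ∧ dy ∧ dz
Collecting like 3-forms: d(omega) = (z) dx ∧ dz ∧ dw + (4*x) dx ∧ dy ∧ dz.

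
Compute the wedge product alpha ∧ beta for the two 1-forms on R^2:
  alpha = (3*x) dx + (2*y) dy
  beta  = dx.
alpha ∧ beta = (-2*y) dx ∧ dy

Distribute the wedge, using dx_i ∧ dx_j = -dx_j ∧ dx_i and dx_i ∧ dx_i = 0. For each pair (i, j) with i < j, the coefficient of dx_i ∧ dx_j in alpha ∧ beta is (alpha_i * beta_j - alpha_j * beta_i). Collecting: alpha ∧ beta = (-2*y) dx ∧ dy.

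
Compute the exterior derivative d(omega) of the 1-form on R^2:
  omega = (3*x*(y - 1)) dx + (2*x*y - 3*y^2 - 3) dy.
d(omega) = (-3*x + 2*y) dx ∧ dy

For a 1-form omega = sum_i f_i dx_i, the exterior derivative is
  d(omega) = sum_{i < j} (∂f_j/∂x_i - ∂f_i/∂x_j) dx_i ∧ dx_j.
  coefficient of dx ∧ dy: ∂f_2/∂x - ∂f_1/∂y = ∂(2*x*y - 3*y^2 - 3)/∂x - ∂(3*x*(y - 1))/∂y = -3*x + 2*y
Assembling: d(omega) = (-3*x + 2*y) dx ∧ dy.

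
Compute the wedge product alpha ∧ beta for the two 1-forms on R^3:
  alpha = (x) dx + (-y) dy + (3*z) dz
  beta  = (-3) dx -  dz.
alpha ∧ beta = (-x + 9*z) dx ∧ dz + (-3*y) dx ∧ dy + (y) dy ∧ dz

Distribute the wedge, using dx_i ∧ dx_j = -dx_j ∧ dx_i and dx_i ∧ dx_i = 0. For each pair (i, j) with i < j, the coefficient of dx_i ∧ dx_j in alpha ∧ beta is (alpha_i * beta_j - alpha_j * beta_i). Collecting: alpha ∧ beta = (-x + 9*z) dx ∧ dz + (-3*y) dx ∧ dy + (y) dy ∧ dz.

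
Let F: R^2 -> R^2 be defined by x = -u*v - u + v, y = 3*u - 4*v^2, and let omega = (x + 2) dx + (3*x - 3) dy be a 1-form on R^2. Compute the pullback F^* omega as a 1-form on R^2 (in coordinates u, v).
F^* omega = (u*v^2 - 7*u*v - 8*u - v^2 + 6*v - 11) du + (u^2*v + u^2 + 24*u*v^2 + 22*u*v - 3*u - 24*v^2 + 25*v + 2) dv

Using F^*(f dg) = (f ∘ F) d(g ∘ F), substitute each coordinate x_i by F_i(u, v) in f_i, and replace dx_i by d F_i = (∂F_i/∂u) du + (∂F_i/∂v) dv.
  For the x component: f_1(F) = -u*v - u + v + 2; d F_1 = (-v - 1) du + (1 - u) dv
  For the y component: f_2(F) = -3*u*v - 3*u + 3*v - 3; d F_2 = (3) du + (-8*v) dv
Combining and collecting du, dv coefficients:
  coeff of du: u*v^2 - 7*u*v - 8*u - v^2 + 6*v - 11
  coeff of dv: u^2*v + u^2 + 24*u*v^2 + 22*u*v - 3*u - 24*v^2 + 25*v + 2
F^* omega = (u*v^2 - 7*u*v - 8*u - v^2 + 6*v - 11) du + (u^2*v + u^2 + 24*u*v^2 + 22*u*v - 3*u - 24*v^2 + 25*v + 2) dv.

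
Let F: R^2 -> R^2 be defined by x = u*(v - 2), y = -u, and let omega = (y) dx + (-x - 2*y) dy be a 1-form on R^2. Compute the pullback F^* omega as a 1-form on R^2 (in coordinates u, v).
F^* omega = (-2*u) du + (-u^2) dv

Using F^*(f dg) = (f ∘ F) d(g ∘ F), substitute each coordinate x_i by F_i(u, v) in f_i, and replace dx_i by d F_i = (∂F_i/∂u) du + (∂F_i/∂v) dv.
  For the x component: f_1(F) = -u; d F_1 = (v - 2) du + (u) dv
  For the y component: f_2(F) = u*(4 - v); d F_2 = (-1) du + (0) dv
Combining and collecting du, dv coefficients:
  coeff of du: -2*u
  coeff of dv: -u^2
F^* omega = (-2*u) du + (-u^2) dv.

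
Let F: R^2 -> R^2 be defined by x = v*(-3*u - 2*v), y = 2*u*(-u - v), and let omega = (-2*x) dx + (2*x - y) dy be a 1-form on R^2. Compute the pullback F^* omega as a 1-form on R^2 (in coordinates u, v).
F^* omega = (-8*u^3 + 12*u^2*v + 6*u*v^2 - 4*v^3) du + (-4*u^3 - 10*u^2*v - 28*u*v^2 - 16*v^3) dv

Using F^*(f dg) = (f ∘ F) d(g ∘ F), substitute each coordinate x_i by F_i(u, v) in f_i, and replace dx_i by d F_i = (∂F_i/∂u) du + (∂F_i/∂v) dv.
  For the x component: f_1(F) = 2*v*(3*u + 2*v); d F_1 = (-3*v) du + (-3*u - 4*v) dv
  For the y component: f_2(F) = 2*u^2 - 4*u*v - 4*v^2; d F_2 = (-4*u - 2*v) du + (-2*u) dv
Combining and collecting du, dv coefficients:
  coeff of du: -8*u^3 + 12*u^2*v + 6*u*v^2 - 4*v^3
  coeff of dv: -4*u^3 - 10*u^2*v - 28*u*v^2 - 16*v^3
F^* omega = (-8*u^3 + 12*u^2*v + 6*u*v^2 - 4*v^3) du + (-4*u^3 - 10*u^2*v - 28*u*v^2 - 16*v^3) dv.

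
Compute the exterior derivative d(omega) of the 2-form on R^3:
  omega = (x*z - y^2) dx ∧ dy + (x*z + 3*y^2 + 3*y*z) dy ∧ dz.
d(omega) = (x + z) dx ∧ dy ∧ dz

For a 2-form omega = sum_{i<j} g_{ij} dx_i ∧ dx_j, the exterior derivative is
  d(omega) = sum_{i<j} d(g_{ij}) ∧ dx_i ∧ dx_j = sum_{i<j, k} (∂g_{ij}/∂x_k) dx_k ∧ dx_i ∧ dx_j.
Expand each term, using dx_k ∧ dx_i ∧ dx_j = sgn(permutation) dx_{(a)} ∧ dx_{(b)} ∧ dx_{(c)} with (a < b < c) sorted:
  d(x*z - y^2) includes (∂/∂z)(x*z - y^2) dz = (x) dz, which multiplied by dx ∧ dy gives (x) dx ∧ dy ∧ dz
  d(x*z + 3*y^2 + 3*y*z) includes (∂/∂x)(x*z + 3*y^2 + 3*y*z) dx = (z) dx, which multiplied by dy ∧ dz gives (z) dx ∧ dy ∧ dz
Collecting like 3-forms: d(omega) = (x + z) dx ∧ dy ∧ dz.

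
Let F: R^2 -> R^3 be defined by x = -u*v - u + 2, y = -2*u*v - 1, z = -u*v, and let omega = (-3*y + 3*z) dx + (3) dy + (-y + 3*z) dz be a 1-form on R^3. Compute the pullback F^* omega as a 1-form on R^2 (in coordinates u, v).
F^* omega = (-2*u*v^2 - 3*u*v - 10*v - 3) du + (2*u*(-u*v - 5)) dv

Using F^*(f dg) = (f ∘ F) d(g ∘ F), substitute each coordinate x_i by F_i(u, v) in f_i, and replace dx_i by d F_i = (∂F_i/∂u) du + (∂F_i/∂v) dv.
  For the x component: f_1(F) = 3*u*v + 3; d F_1 = (-v - 1) du + (-u) dv
  For the y component: f_2(F) = 3; d F_2 = (-2*v) du + (-2*u) dv
  For the z component: f_3(F) = -u*v + 1; d F_3 = (-v) du + (-u) dv
Combining and collecting du, dv coefficients:
  coeff of du: -2*u*v^2 - 3*u*v - 10*v - 3
  coeff of dv: 2*u*(-u*v - 5)
F^* omega = (-2*u*v^2 - 3*u*v - 10*v - 3) du + (2*u*(-u*v - 5)) dv.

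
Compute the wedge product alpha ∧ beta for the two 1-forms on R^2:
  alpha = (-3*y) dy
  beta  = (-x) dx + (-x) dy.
alpha ∧ beta = (-3*x*y) dx ∧ dy

Distribute the wedge, using dx_i ∧ dx_j = -dx_j ∧ dx_i and dx_i ∧ dx_i = 0. For each pair (i, j) with i < j, the coefficient of dx_i ∧ dx_j in alpha ∧ beta is (alpha_i * beta_j - alpha_j * beta_i). Collecting: alpha ∧ beta = (-3*x*y) dx ∧ dy.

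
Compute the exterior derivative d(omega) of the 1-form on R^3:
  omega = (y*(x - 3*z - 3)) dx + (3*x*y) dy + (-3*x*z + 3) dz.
d(omega) = (-x + 3*y + 3*z + 3) dx ∧ dy + (3*y - 3*z) dx ∧ dz

For a 1-form omega = sum_i f_i dx_i, the exterior derivative is
  d(omega) = sum_{i < j} (∂f_j/∂x_i - ∂f_i/∂x_j) dx_i ∧ dx_j.
  coefficient of dx ∧ dy: ∂f_2/∂x - ∂f_1/∂y = ∂(3*x*y)/∂x - ∂(y*(x - 3*z - 3))/∂y = -x + 3*y + 3*z + 3
  coefficient of dx ∧ dz: ∂f_3/∂x - ∂f_1/∂z = ∂(-3*x*z + 3)/∂x - ∂(y*(x - 3*z - 3))/∂z = 3*y - 3*z
Assembling: d(omega) = (-x + 3*y + 3*z + 3) dx ∧ dy + (3*y - 3*z) dx ∧ dz.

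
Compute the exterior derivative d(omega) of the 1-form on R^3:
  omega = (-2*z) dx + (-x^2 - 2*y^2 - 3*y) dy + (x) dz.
d(omega) = (-2*x) dx ∧ dy + (3) dx ∧ dz

For a 1-form omega = sum_i f_i dx_i, the exterior derivative is
  d(omega) = sum_{i < j} (∂f_j/∂x_i - ∂f_i/∂x_j) dx_i ∧ dx_j.
  coefficient of dx ∧ dy: ∂f_2/∂x - ∂f_1/∂y = ∂(-x^2 - 2*y^2 - 3*y)/∂x - ∂(-2*z)/∂y = -2*x
  coefficient of dx ∧ dz: ∂f_3/∂x - ∂f_1/∂z = ∂(x)/∂x - ∂(-2*z)/∂z = 3
Assembling: d(omega) = (-2*x) dx ∧ dy + (3) dx ∧ dz.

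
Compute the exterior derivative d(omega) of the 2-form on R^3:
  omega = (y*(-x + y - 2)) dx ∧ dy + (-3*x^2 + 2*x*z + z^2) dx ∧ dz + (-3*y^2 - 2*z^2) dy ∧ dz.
d(omega) = 0

For a 2-form omega = sum_{i<j} g_{ij} dx_i ∧ dx_j, the exterior derivative is
  d(omega) = sum_{i<j} d(g_{ij}) ∧ dx_i ∧ dx_j = sum_{i<j, k} (∂g_{ij}/∂x_k) dx_k ∧ dx_i ∧ dx_j.
Expand each term, using dx_k ∧ dx_i ∧ dx_j = sgn(permutation) dx_{(a)} ∧ dx_{(b)} ∧ dx_{(c)} with (a < b < c) sorted:

Collecting like 3-forms: d(omega) = 0.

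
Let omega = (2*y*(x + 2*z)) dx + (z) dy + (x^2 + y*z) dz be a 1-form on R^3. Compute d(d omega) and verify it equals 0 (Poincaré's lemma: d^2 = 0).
d(d omega) = 0

Step 1: d omega = sum_{i<j} (∂f_j/∂x_i - ∂f_i/∂x_j) dx_i ∧ dx_j:
  coeff of dx ∧ dy: -2*x - 4*z
  coeff of dx ∧ dz: 2*x - 4*y
  coeff of dy ∧ dz: z - 1
Step 2: Apply d again to each 2-form coefficient. The only possible 3-form in R^3 is dx ∧ dy ∧ dz, with coefficient
  ∂(coeff of dy∧dz)/∂x - ∂(coeff of dx∧dz)/∂y + ∂(coeff of dx∧dy)/∂z
  = ∂/∂x (z - 1) - ∂/∂y (2*x - 4*y) + ∂/∂z (-2*x - 4*z).
Each of these terms simplifies to sums of mixed partials that cancel in pairs. The result is 0 (by equality of mixed partials for smooth functions — Schwarz / Clairaut).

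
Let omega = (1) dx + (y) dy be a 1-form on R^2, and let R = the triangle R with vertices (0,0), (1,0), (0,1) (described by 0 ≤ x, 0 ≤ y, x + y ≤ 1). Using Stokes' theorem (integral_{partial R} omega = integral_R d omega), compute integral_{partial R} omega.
integral_(partial R) omega = 0

Stokes: integral_partial_R omega = integral_R d omega with d omega = (∂Q/∂x - ∂P/∂y) dx ∧ dy.
  ∂Q/∂x = 0
  ∂P/∂y = 0
  integrand = ∂Q/∂x - ∂P/∂y = 0.
Integrating over R: integral_0^1 integral_0^{1-x} (0) dy dx = 0.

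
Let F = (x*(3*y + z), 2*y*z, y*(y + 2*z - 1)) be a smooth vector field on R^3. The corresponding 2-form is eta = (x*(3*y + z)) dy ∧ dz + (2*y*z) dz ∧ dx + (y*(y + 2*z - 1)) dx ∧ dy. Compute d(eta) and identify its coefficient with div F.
d(eta) = (5*y + 3*z) dx ∧ dy ∧ dz; div F = 5*y + 3*z

For a 2-form in R^3 of the form above, applying d gives a 3-form with coefficient ∂P/∂x + ∂Q/∂y + ∂R/∂z:
  ∂P/∂x = 3*y + z
  ∂Q/∂y = 2*z
  ∂R/∂z = 2*y
Sum = 5*y + 3*z, which is exactly div F.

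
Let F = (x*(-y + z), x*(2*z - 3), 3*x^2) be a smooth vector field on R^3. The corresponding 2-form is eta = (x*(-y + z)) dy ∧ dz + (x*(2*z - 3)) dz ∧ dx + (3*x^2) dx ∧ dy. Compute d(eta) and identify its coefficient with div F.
d(eta) = (-y + z) dx ∧ dy ∧ dz; div F = -y + z

For a 2-form in R^3 of the form above, applying d gives a 3-form with coefficient ∂P/∂x + ∂Q/∂y + ∂R/∂z:
  ∂P/∂x = -y + z
  ∂Q/∂y = 0
  ∂R/∂z = 0
Sum = -y + z, which is exactly div F.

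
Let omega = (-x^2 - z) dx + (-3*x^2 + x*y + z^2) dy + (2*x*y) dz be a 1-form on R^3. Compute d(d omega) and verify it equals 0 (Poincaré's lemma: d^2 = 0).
d(d omega) = 0

Step 1: d omega = sum_{i<j} (∂f_j/∂x_i - ∂f_i/∂x_j) dx_i ∧ dx_j:
  coeff of dx ∧ dy: -6*x + y
  coeff of dx ∧ dz: 2*y + 1
  coeff of dy ∧ dz: 2*x - 2*z
Step 2: Apply d again to each 2-form coefficient. The only possible 3-form in R^3 is dx ∧ dy ∧ dz, with coefficient
  ∂(coeff of dy∧dz)/∂x - ∂(coeff of dx∧dz)/∂y + ∂(coeff of dx∧dy)/∂z
  = ∂/∂x (2*x - 2*z) - ∂/∂y (2*y + 1) + ∂/∂z (-6*x + y).
Each of these terms simplifies to sums of mixed partials that cancel in pairs. The result is 0 (by equality of mixed partials for smooth functions — Schwarz / Clairaut).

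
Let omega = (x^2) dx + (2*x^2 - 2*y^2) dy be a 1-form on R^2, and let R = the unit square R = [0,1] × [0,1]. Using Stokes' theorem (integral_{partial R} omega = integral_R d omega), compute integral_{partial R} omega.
integral_(partial R) omega = 2

Stokes: integral_partial_R omega = integral_R d omega with d omega = (∂Q/∂x - ∂P/∂y) dx ∧ dy.
  ∂Q/∂x = 4*x
  ∂P/∂y = 0
  integrand = ∂Q/∂x - ∂P/∂y = 4*x.
Integrating over R: integral_0^1 integral_0^1 (4*x) dx dy = 2.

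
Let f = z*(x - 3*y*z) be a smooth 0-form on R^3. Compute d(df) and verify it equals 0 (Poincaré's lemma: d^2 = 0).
d(df) = 0

Step 1: df = sum_i (∂f/∂x_i) dx_i = (z) dx + (-3*z^2) dy + (x - 6*y*z) dz.
Step 2: Apply d again. Using the 1-form formula, the coefficient of dx ∧ dy in d(df) is ∂^2 f/∂x ∂y - ∂^2 f/∂y ∂x = (0) - (0) = 0 (equality of mixed partials for smooth f).
Similarly for dx ∧ dz and dy ∧ dz — all coefficients vanish. So d(df) = 0.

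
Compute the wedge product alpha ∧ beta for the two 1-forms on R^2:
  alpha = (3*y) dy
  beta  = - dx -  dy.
alpha ∧ beta = (3*y) dx ∧ dy

Distribute the wedge, using dx_i ∧ dx_j = -dx_j ∧ dx_i and dx_i ∧ dx_i = 0. For each pair (i, j) with i < j, the coefficient of dx_i ∧ dx_j in alpha ∧ beta is (alpha_i * beta_j - alpha_j * beta_i). Collecting: alpha ∧ beta = (3*y) dx ∧ dy.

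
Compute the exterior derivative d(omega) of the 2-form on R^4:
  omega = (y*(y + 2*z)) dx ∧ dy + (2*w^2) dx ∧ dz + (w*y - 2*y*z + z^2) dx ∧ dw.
d(omega) = (2*y) dx ∧ dy ∧ dz + (4*w + 2*y - 2*z) dx ∧ dz ∧ dw + (-w + 2*z) dx ∧ dy ∧ dw

For a 2-form omega = sum_{i<j} g_{ij} dx_i ∧ dx_j, the exterior derivative is
  d(omega) = sum_{i<j} d(g_{ij}) ∧ dx_i ∧ dx_j = sum_{i<j, k} (∂g_{ij}/∂x_k) dx_k ∧ dx_i ∧ dx_j.
Expand each term, using dx_k ∧ dx_i ∧ dx_j = sgn(permutation) dx_{(a)} ∧ dx_{(b)} ∧ dx_{(c)} with (a < b < c) sorted:
  d(y*(y + 2*z)) includes (∂/∂z)(y*(y + 2*z)) dz = (2*y) dz, which multiplied by dx ∧ dy gives (2*y) dx ∧ dy ∧ dz
  d(2*w^2) includes (∂/∂w)(2*w^2) dw = (4*w) dw, which multiplied by dx ∧ dz gives (4*w) dx ∧ dz ∧ dw
  d(w*y - 2*y*z + z^2) includes (∂/∂y)(w*y - 2*y*z + z^2) dy = (w - 2*z) dy, which multiplied by dx ∧ dw gives (-w + 2*z) dx ∧ dy ∧ dw
  d(w*y - 2*y*z + z^2) includes (∂/∂z)(w*y - 2*y*z + z^2) dz = (-2*y + 2*z) dz, which multiplied by dx ∧ dw gives (2*y - 2*z) dx ∧ dz ∧ dw
Collecting like 3-forms: d(omega) = (2*y) dx ∧ dy ∧ dz + (4*w + 2*y - 2*z) dx ∧ dz ∧ dw + (-w + 2*z) dx ∧ dy ∧ dw.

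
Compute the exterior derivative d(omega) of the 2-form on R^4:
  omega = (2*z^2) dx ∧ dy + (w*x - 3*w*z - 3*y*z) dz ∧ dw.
d(omega) = (4*z) dx ∧ dy ∧ dz + (w) dx ∧ dz ∧ dw + (-3*z) dy ∧ dz ∧ dw

For a 2-form omega = sum_{i<j} g_{ij} dx_i ∧ dx_j, the exterior derivative is
  d(omega) = sum_{i<j} d(g_{ij}) ∧ dx_i ∧ dx_j = sum_{i<j, k} (∂g_{ij}/∂x_k) dx_k ∧ dx_i ∧ dx_j.
Expand each term, using dx_k ∧ dx_i ∧ dx_j = sgn(permutation) dx_{(a)} ∧ dx_{(b)} ∧ dx_{(c)} with (a < b < c) sorted:
  d(2*z^2) includes (∂/∂z)(2*z^2) dz = (4*z) dz, which multiplied by dx ∧ dy gives (4*z) dx ∧ dy ∧ dz
  d(w*x - 3*w*z - 3*y*z) includes (∂/∂x)(w*x - 3*w*z - 3*y*z) dx = (w) dx, which multiplied by dz ∧ dw gives (w) dx ∧ dz ∧ dw
  d(w*x - 3*w*z - 3*y*z) includes (∂/∂y)(w*x - 3*w*z - 3*y*z) dy = (-3*z) dy, which multiplied by dz ∧ dw gives (-3*z) dy ∧ dz ∧ dw
Collecting like 3-forms: d(omega) = (4*z) dx ∧ dy ∧ dz + (w) dx ∧ dz ∧ dw + (-3*z) dy ∧ dz ∧ dw.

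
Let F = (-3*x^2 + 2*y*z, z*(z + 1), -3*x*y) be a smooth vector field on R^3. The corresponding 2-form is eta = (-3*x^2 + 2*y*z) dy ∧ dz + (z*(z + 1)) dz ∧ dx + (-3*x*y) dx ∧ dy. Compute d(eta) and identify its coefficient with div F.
d(eta) = (-6*x) dx ∧ dy ∧ dz; div F = -6*x

For a 2-form in R^3 of the form above, applying d gives a 3-form with coefficient ∂P/∂x + ∂Q/∂y + ∂R/∂z:
  ∂P/∂x = -6*x
  ∂Q/∂y = 0
  ∂R/∂z = 0
Sum = -6*x, which is exactly div F.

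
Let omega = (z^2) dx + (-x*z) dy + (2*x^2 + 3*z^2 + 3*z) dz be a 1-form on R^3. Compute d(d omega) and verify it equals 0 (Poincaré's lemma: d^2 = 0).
d(d omega) = 0

Step 1: d omega = sum_{i<j} (∂f_j/∂x_i - ∂f_i/∂x_j) dx_i ∧ dx_j:
  coeff of dx ∧ dy: -z
  coeff of dx ∧ dz: 4*x - 2*z
  coeff of dy ∧ dz: x
Step 2: Apply d again to each 2-form coefficient. The only possible 3-form in R^3 is dx ∧ dy ∧ dz, with coefficient
  ∂(coeff of dy∧dz)/∂x - ∂(coeff of dx∧dz)/∂y + ∂(coeff of dx∧dy)/∂z
  = ∂/∂x (x) - ∂/∂y (4*x - 2*z) + ∂/∂z (-z).
Each of these terms simplifies to sums of mixed partials that cancel in pairs. The result is 0 (by equality of mixed partials for smooth functions — Schwarz / Clairaut).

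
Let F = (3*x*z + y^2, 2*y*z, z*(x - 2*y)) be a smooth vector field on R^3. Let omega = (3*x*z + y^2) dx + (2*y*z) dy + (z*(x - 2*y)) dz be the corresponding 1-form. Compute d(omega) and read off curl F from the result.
d(omega) = (-2*y - 2*z) dy ∧ dz + (3*x - z) dz ∧ dx + (-2*y) dx ∧ dy; curl F = (-2*y - 2*z, 3*x - z, -2*y)

d omega = sum_{i<j} (∂f_j/∂x_i - ∂f_i/∂x_j) dx_i ∧ dx_j. Under the identification (dy ∧ dz, dz ∧ dx, dx ∧ dy) ↔ (e_x, e_y, e_z), the coefficients are exactly the components of curl F. Compute:
  ∂R/∂y - ∂Q/∂z = (-2*z) - (2*y) = -2*y - 2*z
  ∂P/∂z - ∂R/∂x = (3*x) - (z) = 3*x - z
  ∂Q/∂x - ∂P/∂y = (0) - (2*y) = -2*y.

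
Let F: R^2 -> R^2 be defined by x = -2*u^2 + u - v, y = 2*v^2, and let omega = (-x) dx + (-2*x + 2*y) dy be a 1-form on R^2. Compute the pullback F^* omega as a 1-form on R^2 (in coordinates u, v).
F^* omega = (-8*u^3 + 6*u^2 - 4*u*v - u + v) du + (16*u^2*v - 2*u^2 - 8*u*v + u + 16*v^3 + 8*v^2 - v) dv

Using F^*(f dg) = (f ∘ F) d(g ∘ F), substitute each coordinate x_i by F_i(u, v) in f_i, and replace dx_i by d F_i = (∂F_i/∂u) du + (∂F_i/∂v) dv.
  For the x component: f_1(F) = 2*u^2 - u + v; d F_1 = (1 - 4*u) du + (-1) dv
  For the y component: f_2(F) = 4*u^2 - 2*u + 4*v^2 + 2*v; d F_2 = (0) du + (4*v) dv
Combining and collecting du, dv coefficients:
  coeff of du: -8*u^3 + 6*u^2 - 4*u*v - u + v
  coeff of dv: 16*u^2*v - 2*u^2 - 8*u*v + u + 16*v^3 + 8*v^2 - v
F^* omega = (-8*u^3 + 6*u^2 - 4*u*v - u + v) du + (16*u^2*v - 2*u^2 - 8*u*v + u + 16*v^3 + 8*v^2 - v) dv.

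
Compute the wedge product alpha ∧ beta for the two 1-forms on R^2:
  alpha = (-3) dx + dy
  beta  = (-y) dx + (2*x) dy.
alpha ∧ beta = (-6*x + y) dx ∧ dy

Distribute the wedge, using dx_i ∧ dx_j = -dx_j ∧ dx_i and dx_i ∧ dx_i = 0. For each pair (i, j) with i < j, the coefficient of dx_i ∧ dx_j in alpha ∧ beta is (alpha_i * beta_j - alpha_j * beta_i). Collecting: alpha ∧ beta = (-6*x + y) dx ∧ dy.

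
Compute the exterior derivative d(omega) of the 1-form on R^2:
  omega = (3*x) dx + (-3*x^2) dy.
d(omega) = (-6*x) dx ∧ dy

For a 1-form omega = sum_i f_i dx_i, the exterior derivative is
  d(omega) = sum_{i < j} (∂f_j/∂x_i - ∂f_i/∂x_j) dx_i ∧ dx_j.
  coefficient of dx ∧ dy: ∂f_2/∂x - ∂f_1/∂y = ∂(-3*x^2)/∂x - ∂(3*x)/∂y = -6*x
Assembling: d(omega) = (-6*x) dx ∧ dy.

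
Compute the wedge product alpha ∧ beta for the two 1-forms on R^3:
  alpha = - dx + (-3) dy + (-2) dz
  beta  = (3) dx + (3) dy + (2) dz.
alpha ∧ beta = (6) dx ∧ dy + (4) dx ∧ dz

Distribute the wedge, using dx_i ∧ dx_j = -dx_j ∧ dx_i and dx_i ∧ dx_i = 0. For each pair (i, j) with i < j, the coefficient of dx_i ∧ dx_j in alpha ∧ beta is (alpha_i * beta_j - alpha_j * beta_i). Collecting: alpha ∧ beta = (6) dx ∧ dy + (4) dx ∧ dz.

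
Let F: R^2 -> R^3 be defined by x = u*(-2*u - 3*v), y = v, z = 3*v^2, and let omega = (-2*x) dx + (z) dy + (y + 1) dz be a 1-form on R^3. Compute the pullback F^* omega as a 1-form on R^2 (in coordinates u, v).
F^* omega = (2*u*(-8*u^2 - 18*u*v - 9*v^2)) du + (-12*u^3 - 18*u^2*v + 9*v^2 + 6*v) dv

Using F^*(f dg) = (f ∘ F) d(g ∘ F), substitute each coordinate x_i by F_i(u, v) in f_i, and replace dx_i by d F_i = (∂F_i/∂u) du + (∂F_i/∂v) dv.
  For the x component: f_1(F) = 2*u*(2*u + 3*v); d F_1 = (-4*u - 3*v) du + (-3*u) dv
  For the y component: f_2(F) = 3*v^2; d F_2 = (0) du + (1) dv
  For the z component: f_3(F) = v + 1; d F_3 = (0) du + (6*v) dv
Combining and collecting du, dv coefficients:
  coeff of du: 2*u*(-8*u^2 - 18*u*v - 9*v^2)
  coeff of dv: -12*u^3 - 18*u^2*v + 9*v^2 + 6*v
F^* omega = (2*u*(-8*u^2 - 18*u*v - 9*v^2)) du + (-12*u^3 - 18*u^2*v + 9*v^2 + 6*v) dv.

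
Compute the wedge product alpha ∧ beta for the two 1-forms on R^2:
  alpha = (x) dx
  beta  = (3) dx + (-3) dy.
alpha ∧ beta = (-3*x) dx ∧ dy

Distribute the wedge, using dx_i ∧ dx_j = -dx_j ∧ dx_i and dx_i ∧ dx_i = 0. For each pair (i, j) with i < j, the coefficient of dx_i ∧ dx_j in alpha ∧ beta is (alpha_i * beta_j - alpha_j * beta_i). Collecting: alpha ∧ beta = (-3*x) dx ∧ dy.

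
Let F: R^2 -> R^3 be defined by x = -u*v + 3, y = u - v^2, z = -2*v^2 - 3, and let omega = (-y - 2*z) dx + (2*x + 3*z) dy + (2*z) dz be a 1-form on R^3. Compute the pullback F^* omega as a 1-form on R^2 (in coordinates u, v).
F^* omega = (-u*v - 5*v^3 - 6*v^2 - 6*v - 3) du + (u^2 - u*v^2 - 6*u + 28*v^3 + 30*v) dv

Using F^*(f dg) = (f ∘ F) d(g ∘ F), substitute each coordinate x_i by F_i(u, v) in f_i, and replace dx_i by d F_i = (∂F_i/∂u) du + (∂F_i/∂v) dv.
  For the x component: f_1(F) = -u + 5*v^2 + 6; d F_1 = (-v) du + (-u) dv
  For the y component: f_2(F) = -2*u*v - 6*v^2 - 3; d F_2 = (1) du + (-2*v) dv
  For the z component: f_3(F) = -4*v^2 - 6; d F_3 = (0) du + (-4*v) dv
Combining and collecting du, dv coefficients:
  coeff of du: -u*v - 5*v^3 - 6*v^2 - 6*v - 3
  coeff of dv: u^2 - u*v^2 - 6*u + 28*v^3 + 30*v
F^* omega = (-u*v - 5*v^3 - 6*v^2 - 6*v - 3) du + (u^2 - u*v^2 - 6*u + 28*v^3 + 30*v) dv.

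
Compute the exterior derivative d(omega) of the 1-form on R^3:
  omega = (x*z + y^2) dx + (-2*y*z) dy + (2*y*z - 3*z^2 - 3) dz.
d(omega) = (-2*y) dx ∧ dy + (-x) dx ∧ dz + (2*y + 2*z) dy ∧ dz

For a 1-form omega = sum_i f_i dx_i, the exterior derivative is
  d(omega) = sum_{i < j} (∂f_j/∂x_i - ∂f_i/∂x_j) dx_i ∧ dx_j.
  coefficient of dx ∧ dy: ∂f_2/∂x - ∂f_1/∂y = ∂(-2*y*z)/∂x - ∂(x*z + y^2)/∂y = -2*y
  coefficient of dx ∧ dz: ∂f_3/∂x - ∂f_1/∂z = ∂(2*y*z - 3*z^2 - 3)/∂x - ∂(x*z + y^2)/∂z = -x
  coefficient of dy ∧ dz: ∂f_3/∂y - ∂f_2/∂z = ∂(2*y*z - 3*z^2 - 3)/∂y - ∂(-2*y*z)/∂z = 2*y + 2*z
Assembling: d(omega) = (-2*y) dx ∧ dy + (-x) dx ∧ dz + (2*y + 2*z) dy ∧ dz.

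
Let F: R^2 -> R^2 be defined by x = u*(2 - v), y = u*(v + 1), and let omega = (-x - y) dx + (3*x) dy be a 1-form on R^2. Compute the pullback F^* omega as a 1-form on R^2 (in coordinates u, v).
F^* omega = (3*u*v*(2 - v)) du + (3*u^2*(3 - v)) dv

Using F^*(f dg) = (f ∘ F) d(g ∘ F), substitute each coordinate x_i by F_i(u, v) in f_i, and replace dx_i by d F_i = (∂F_i/∂u) du + (∂F_i/∂v) dv.
  For the x component: f_1(F) = -3*u; d F_1 = (2 - v) du + (-u) dv
  For the y component: f_2(F) = 3*u*(2 - v); d F_2 = (v + 1) du + (u) dv
Combining and collecting du, dv coefficients:
  coeff of du: 3*u*v*(2 - v)
  coeff of dv: 3*u^2*(3 - v)
F^* omega = (3*u*v*(2 - v)) du + (3*u^2*(3 - v)) dv.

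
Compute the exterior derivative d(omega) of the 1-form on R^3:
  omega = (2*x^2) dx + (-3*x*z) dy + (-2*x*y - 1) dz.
d(omega) = (-3*z) dx ∧ dy + (-2*y) dx ∧ dz + (x) dy ∧ dz

For a 1-form omega = sum_i f_i dx_i, the exterior derivative is
  d(omega) = sum_{i < j} (∂f_j/∂x_i - ∂f_i/∂x_j) dx_i ∧ dx_j.
  coefficient of dx ∧ dy: ∂f_2/∂x - ∂f_1/∂y = ∂(-3*x*z)/∂x - ∂(2*x^2)/∂y = -3*z
  coefficient of dx ∧ dz: ∂f_3/∂x - ∂f_1/∂z = ∂(-2*x*y - 1)/∂x - ∂(2*x^2)/∂z = -2*y
  coefficient of dy ∧ dz: ∂f_3/∂y - ∂f_2/∂z = ∂(-2*x*y - 1)/∂y - ∂(-3*x*z)/∂z = x
Assembling: d(omega) = (-3*z) dx ∧ dy + (-2*y) dx ∧ dz + (x) dy ∧ dz.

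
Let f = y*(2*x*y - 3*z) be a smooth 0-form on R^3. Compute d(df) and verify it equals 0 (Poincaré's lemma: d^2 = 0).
d(df) = 0

Step 1: df = sum_i (∂f/∂x_i) dx_i = (2*y^2) dx + (4*x*y - 3*z) dy + (-3*y) dz.
Step 2: Apply d again. Using the 1-form formula, the coefficient of dx ∧ dy in d(df) is ∂^2 f/∂x ∂y - ∂^2 f/∂y ∂x = (4*y) - (4*y) = 0 (equality of mixed partials for smooth f).
Similarly for dx ∧ dz and dy ∧ dz — all coefficients vanish. So d(df) = 0.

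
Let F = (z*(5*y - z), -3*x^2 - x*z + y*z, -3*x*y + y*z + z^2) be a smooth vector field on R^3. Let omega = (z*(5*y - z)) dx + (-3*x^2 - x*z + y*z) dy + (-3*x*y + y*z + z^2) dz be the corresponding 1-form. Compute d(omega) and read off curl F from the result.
d(omega) = (-2*x - y + z) dy ∧ dz + (8*y - 2*z) dz ∧ dx + (-6*x - 6*z) dx ∧ dy; curl F = (-2*x - y + z, 8*y - 2*z, -6*x - 6*z)

d omega = sum_{i<j} (∂f_j/∂x_i - ∂f_i/∂x_j) dx_i ∧ dx_j. Under the identification (dy ∧ dz, dz ∧ dx, dx ∧ dy) ↔ (e_x, e_y, e_z), the coefficients are exactly the components of curl F. Compute:
  ∂R/∂y - ∂Q/∂z = (-3*x + z) - (-x + y) = -2*x - y + z
  ∂P/∂z - ∂R/∂x = (5*y - 2*z) - (-3*y) = 8*y - 2*z
  ∂Q/∂x - ∂P/∂y = (-6*x - z) - (5*z) = -6*x - 6*z.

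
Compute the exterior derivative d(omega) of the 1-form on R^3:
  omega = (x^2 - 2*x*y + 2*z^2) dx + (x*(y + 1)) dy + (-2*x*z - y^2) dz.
d(omega) = (2*x + y + 1) dx ∧ dy + (-6*z) dx ∧ dz + (-2*y) dy ∧ dz

For a 1-form omega = sum_i f_i dx_i, the exterior derivative is
  d(omega) = sum_{i < j} (∂f_j/∂x_i - ∂f_i/∂x_j) dx_i ∧ dx_j.
  coefficient of dx ∧ dy: ∂f_2/∂x - ∂f_1/∂y = ∂(x*(y + 1))/∂x - ∂(x^2 - 2*x*y + 2*z^2)/∂y = 2*x + y + 1
  coefficient of dx ∧ dz: ∂f_3/∂x - ∂f_1/∂z = ∂(-2*x*z - y^2)/∂x - ∂(x^2 - 2*x*y + 2*z^2)/∂z = -6*z
  coefficient of dy ∧ dz: ∂f_3/∂y - ∂f_2/∂z = ∂(-2*x*z - y^2)/∂y - ∂(x*(y + 1))/∂z = -2*y
Assembling: d(omega) = (2*x + y + 1) dx ∧ dy + (-6*z) dx ∧ dz + (-2*y) dy ∧ dz.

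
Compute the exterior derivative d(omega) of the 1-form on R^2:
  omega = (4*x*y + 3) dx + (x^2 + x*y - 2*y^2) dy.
d(omega) = (-2*x + y) dx ∧ dy

For a 1-form omega = sum_i f_i dx_i, the exterior derivative is
  d(omega) = sum_{i < j} (∂f_j/∂x_i - ∂f_i/∂x_j) dx_i ∧ dx_j.
  coefficient of dx ∧ dy: ∂f_2/∂x - ∂f_1/∂y = ∂(x^2 + x*y - 2*y^2)/∂x - ∂(4*x*y + 3)/∂y = -2*x + y
Assembling: d(omega) = (-2*x + y) dx ∧ dy.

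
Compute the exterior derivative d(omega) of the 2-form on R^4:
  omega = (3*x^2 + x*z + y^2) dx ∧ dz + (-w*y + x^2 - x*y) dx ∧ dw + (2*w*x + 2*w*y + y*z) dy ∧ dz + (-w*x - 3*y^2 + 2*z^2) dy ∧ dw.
d(omega) = (2*w - 2*y) dx ∧ dy ∧ dz + (x) dx ∧ dy ∧ dw + (2*x + 2*y - 4*z) dy ∧ dz ∧ dw

For a 2-form omega = sum_{i<j} g_{ij} dx_i ∧ dx_j, the exterior derivative is
  d(omega) = sum_{i<j} d(g_{ij}) ∧ dx_i ∧ dx_j = sum_{i<j, k} (∂g_{ij}/∂x_k) dx_k ∧ dx_i ∧ dx_j.
Expand each term, using dx_k ∧ dx_i ∧ dx_j = sgn(permutation) dx_{(a)} ∧ dx_{(b)} ∧ dx_{(c)} with (a < b < c) sorted:
  d(3*x^2 + x*z + y^2) includes (∂/∂y)(3*x^2 + x*z + y^2) dy = (2*y) dy, which multiplied by dx ∧ dz gives (-2*y) dx ∧ dy ∧ dz
  d(-w*y + x^2 - x*y) includes (∂/∂y)(-w*y + x^2 - x*y) dy = (-w - x) dy, which multiplied by dx ∧ dw gives (w + x) dx ∧ dy ∧ dw
  d(2*w*x + 2*w*y + y*z) includes (∂/∂x)(2*w*x + 2*w*y + y*z) dx = (2*w) dx, which multiplied by dy ∧ dz gives (2*w) dx ∧ dy ∧ dz
  d(2*w*x + 2*w*y + y*z) includes (∂/∂w)(2*w*x + 2*w*y + y*z) dw = (2*x + 2*y) dw, which multiplied by dy ∧ dz gives (2*x + 2*y) dy ∧ dz ∧ dw
  d(-w*x - 3*y^2 + 2*z^2) includes (∂/∂x)(-w*x - 3*y^2 + 2*z^2) dx = (-w) dx, which multiplied by dy ∧ dw gives (-w) dx ∧ dy ∧ dw
  d(-w*x - 3*y^2 + 2*z^2) includes (∂/∂z)(-w*x - 3*y^2 + 2*z^2) dz = (4*z) dz, which multiplied by dy ∧ dw gives (-4*z) dy ∧ dz ∧ dw
Collecting like 3-forms: d(omega) = (2*w - 2*y) dx ∧ dy ∧ dz + (x) dx ∧ dy ∧ dw + (2*x + 2*y - 4*z) dy ∧ dz ∧ dw.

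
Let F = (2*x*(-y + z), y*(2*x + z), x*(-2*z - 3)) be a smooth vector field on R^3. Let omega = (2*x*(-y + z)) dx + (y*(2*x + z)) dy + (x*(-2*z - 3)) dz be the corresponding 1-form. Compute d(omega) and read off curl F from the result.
d(omega) = (-y) dy ∧ dz + (2*x + 2*z + 3) dz ∧ dx + (2*x + 2*y) dx ∧ dy; curl F = (-y, 2*x + 2*z + 3, 2*x + 2*y)

d omega = sum_{i<j} (∂f_j/∂x_i - ∂f_i/∂x_j) dx_i ∧ dx_j. Under the identification (dy ∧ dz, dz ∧ dx, dx ∧ dy) ↔ (e_x, e_y, e_z), the coefficients are exactly the components of curl F. Compute:
  ∂R/∂y - ∂Q/∂z = (0) - (y) = -y
  ∂P/∂z - ∂R/∂x = (2*x) - (-2*z - 3) = 2*x + 2*z + 3
  ∂Q/∂x - ∂P/∂y = (2*y) - (-2*x) = 2*x + 2*y.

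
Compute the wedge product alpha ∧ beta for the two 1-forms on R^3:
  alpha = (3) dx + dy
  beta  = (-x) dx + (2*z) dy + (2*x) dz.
alpha ∧ beta = (x + 6*z) dx ∧ dy + (6*x) dx ∧ dz + (2*x) dy ∧ dz

Distribute the wedge, using dx_i ∧ dx_j = -dx_j ∧ dx_i and dx_i ∧ dx_i = 0. For each pair (i, j) with i < j, the coefficient of dx_i ∧ dx_j in alpha ∧ beta is (alpha_i * beta_j - alpha_j * beta_i). Collecting: alpha ∧ beta = (x + 6*z) dx ∧ dy + (6*x) dx ∧ dz + (2*x) dy ∧ dz.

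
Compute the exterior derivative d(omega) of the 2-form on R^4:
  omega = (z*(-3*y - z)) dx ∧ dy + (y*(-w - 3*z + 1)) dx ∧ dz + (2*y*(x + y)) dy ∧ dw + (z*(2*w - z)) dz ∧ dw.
d(omega) = (w - 3*y + z - 1) dx ∧ dy ∧ dz + (-y) dx ∧ dz ∧ dw + (2*y) dx ∧ dy ∧ dw

For a 2-form omega = sum_{i<j} g_{ij} dx_i ∧ dx_j, the exterior derivative is
  d(omega) = sum_{i<j} d(g_{ij}) ∧ dx_i ∧ dx_j = sum_{i<j, k} (∂g_{ij}/∂x_k) dx_k ∧ dx_i ∧ dx_j.
Expand each term, using dx_k ∧ dx_i ∧ dx_j = sgn(permutation) dx_{(a)} ∧ dx_{(b)} ∧ dx_{(c)} with (a < b < c) sorted:
  d(z*(-3*y - z)) includes (∂/∂z)(z*(-3*y - z)) dz = (-3*y - 2*z) dz, which multiplied by dx ∧ dy gives (-3*y - 2*z) dx ∧ dy ∧ dz
  d(y*(-w - 3*z + 1)) includes (∂/∂y)(y*(-w - 3*z + 1)) dy = (-w - 3*z + 1) dy, which multiplied by dx ∧ dz gives (w + 3*z - 1) dx ∧ dy ∧ dz
  d(y*(-w - 3*z + 1)) includes (∂/∂w)(y*(-w - 3*z + 1)) dw = (-y) dw, which multiplied by dx ∧ dz gives (-y) dx ∧ dz ∧ dw
  d(2*y*(x + y)) includes (∂/∂x)(2*y*(x + y)) dx = (2*y) dx, which multiplied by dy ∧ dw gives (2*y) dx ∧ dy ∧ dw
Collecting like 3-forms: d(omega) = (w - 3*y + z - 1) dx ∧ dy ∧ dz + (-y) dx ∧ dz ∧ dw + (2*y) dx ∧ dy ∧ dw.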